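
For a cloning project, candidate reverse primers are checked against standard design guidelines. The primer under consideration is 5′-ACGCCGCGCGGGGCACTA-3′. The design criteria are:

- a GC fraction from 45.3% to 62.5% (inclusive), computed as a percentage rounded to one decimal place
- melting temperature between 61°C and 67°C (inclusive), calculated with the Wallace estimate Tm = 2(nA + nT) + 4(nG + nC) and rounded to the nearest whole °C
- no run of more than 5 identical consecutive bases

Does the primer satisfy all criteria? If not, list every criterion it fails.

Base counts: A=3, T=1, G=7, C=7 (length 18).
GC content: GC 14/18 = 77.8%, outside 45.3–62.5% ✗
Tm: Tm = 2·4 + 4·14 = 64°C ✓
homopolymer run: longest run = 4 ✓

Fails: GC content.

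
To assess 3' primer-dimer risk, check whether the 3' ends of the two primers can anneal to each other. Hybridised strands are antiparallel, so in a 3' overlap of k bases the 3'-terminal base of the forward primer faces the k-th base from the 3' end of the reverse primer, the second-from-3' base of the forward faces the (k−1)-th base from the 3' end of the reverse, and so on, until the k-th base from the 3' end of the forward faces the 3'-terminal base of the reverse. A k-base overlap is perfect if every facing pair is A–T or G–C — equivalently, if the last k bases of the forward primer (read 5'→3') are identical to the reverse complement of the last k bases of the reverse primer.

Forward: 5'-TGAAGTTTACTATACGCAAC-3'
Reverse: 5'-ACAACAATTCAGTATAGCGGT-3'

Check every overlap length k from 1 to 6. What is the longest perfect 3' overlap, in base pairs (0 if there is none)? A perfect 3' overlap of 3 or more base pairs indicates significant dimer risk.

Longest perfect overlap: 2 complementary base pairs; below the dimer-risk threshold (threshold 3).

Last 6 bases (5'→3') — forward …CGCAAC, reverse …AGCGGT.
Reverse complement of the reverse primer's last 6 bases: ACCGCT; its first k bases are the reverse complement of the reverse primer's last k bases, so a perfect k-base overlap needs the forward primer's last k bases to equal them.
Comparing (forward last k vs required): k=1: C vs A ✗; k=2: AC vs AC ✓; k=3: AAC vs ACC ✗; k=4: CAAC vs ACCG ✗; k=5: GCAAC vs ACCGC ✗; k=6: CGCAAC vs ACCGCT ✗.
Only k = 2 is perfect, so the longest perfect 3' overlap is 2.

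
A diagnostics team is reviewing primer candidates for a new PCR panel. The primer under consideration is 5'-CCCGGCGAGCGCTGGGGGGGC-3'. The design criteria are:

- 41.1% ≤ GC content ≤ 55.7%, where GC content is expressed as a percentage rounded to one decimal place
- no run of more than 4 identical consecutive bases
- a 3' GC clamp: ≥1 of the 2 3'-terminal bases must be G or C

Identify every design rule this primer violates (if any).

Base counts: A=1, T=1, G=12, C=7 (length 21).
GC content: GC 19/21 = 90.5%, outside 41.1–55.7% ✗
homopolymer run: longest run = 7, exceeds 4 ✗
GC clamp: 3' end GC has 2 G/C ✓

Fails: GC content, homopolymer run.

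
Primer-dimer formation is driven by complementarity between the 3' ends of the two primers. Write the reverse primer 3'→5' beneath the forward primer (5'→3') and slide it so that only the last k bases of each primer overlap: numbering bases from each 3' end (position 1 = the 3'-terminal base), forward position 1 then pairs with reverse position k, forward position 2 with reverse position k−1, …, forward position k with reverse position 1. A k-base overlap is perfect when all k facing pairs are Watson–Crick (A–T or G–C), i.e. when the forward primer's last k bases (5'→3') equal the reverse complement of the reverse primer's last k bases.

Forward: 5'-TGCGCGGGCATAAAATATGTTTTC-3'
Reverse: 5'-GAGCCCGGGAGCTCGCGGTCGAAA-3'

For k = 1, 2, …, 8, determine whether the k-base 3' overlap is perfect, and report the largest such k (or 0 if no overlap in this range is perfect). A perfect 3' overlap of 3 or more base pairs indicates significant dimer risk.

Last 8 bases (5'→3') — forward …ATGTTTTC, reverse …GGTCGAAA.
Reverse complement of the reverse primer's last 8 bases: TTTCGACC; its first k bases are the reverse complement of the reverse primer's last k bases, so a perfect k-base overlap needs the forward primer's last k bases to equal them.
Comparing (forward last k vs required): k=1: C vs T ✗; k=2: TC vs TT ✗; k=3: TTC vs TTT ✗; k=4: TTTC vs TTTC ✓; k=5: TTTTC vs TTTCG ✗; k=6: GTTTTC vs TTTCGA ✗; k=7: TGTTTTC vs TTTCGAC ✗; k=8: ATGTTTTC vs TTTCGACC ✗.
Only k = 4 is perfect, so the longest perfect 3' overlap is 4.

Longest perfect overlap: 4 complementary base pairs; significant dimer risk (threshold 3).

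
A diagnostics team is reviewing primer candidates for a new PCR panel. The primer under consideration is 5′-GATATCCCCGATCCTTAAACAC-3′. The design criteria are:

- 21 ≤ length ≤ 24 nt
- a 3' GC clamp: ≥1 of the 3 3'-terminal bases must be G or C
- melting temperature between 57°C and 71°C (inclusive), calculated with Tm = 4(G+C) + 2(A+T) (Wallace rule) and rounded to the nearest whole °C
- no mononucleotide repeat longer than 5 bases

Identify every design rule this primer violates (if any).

Meets all criteria.

Base counts: A=7, T=5, G=2, C=8 (length 22).
length: length 22 ✓
GC clamp: 3' end CAC has 2 G/C ✓
Tm: Tm = 2·12 + 4·10 = 64°C ✓
homopolymer run: longest run = 4 ✓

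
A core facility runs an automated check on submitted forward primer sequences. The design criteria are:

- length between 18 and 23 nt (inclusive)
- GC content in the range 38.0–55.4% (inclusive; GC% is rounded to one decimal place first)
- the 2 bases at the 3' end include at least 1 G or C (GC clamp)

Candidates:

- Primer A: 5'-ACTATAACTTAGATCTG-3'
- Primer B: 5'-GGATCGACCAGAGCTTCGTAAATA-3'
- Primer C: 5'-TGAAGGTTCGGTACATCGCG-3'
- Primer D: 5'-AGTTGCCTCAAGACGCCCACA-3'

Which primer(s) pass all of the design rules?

Primer C only.

Primer A (17 nt, A=6 T=6 G=2 C=3): length 17, outside 18–23 ✗; GC 5/17 = 29.4%, outside 38.0–55.4% ✗; 3' end TG has 1 G/C ✓ — fails.
Primer B (24 nt, A=8 T=5 G=6 C=5): length 24, outside 18–23 ✗; GC 11/24 = 45.8% ✓; 3' end TA has 0 G/C, need ≥1 ✗ — fails.
Primer C (20 nt, A=4 T=5 G=7 C=4): length 20 ✓; GC 11/20 = 55.0% ✓; 3' end CG has 2 G/C ✓ — passes.
Primer D (21 nt, A=6 T=3 G=4 C=8): length 21 ✓; GC 12/21 = 57.1%, outside 38.0–55.4% ✗; 3' end CA has 1 G/C ✓ — fails.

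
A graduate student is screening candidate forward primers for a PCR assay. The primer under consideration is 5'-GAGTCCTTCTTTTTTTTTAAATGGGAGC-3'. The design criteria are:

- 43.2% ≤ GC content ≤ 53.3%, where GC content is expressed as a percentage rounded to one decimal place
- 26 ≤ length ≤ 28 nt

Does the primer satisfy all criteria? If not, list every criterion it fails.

Fails: GC content.

Base counts: A=5, T=13, G=6, C=4 (length 28).
GC content: GC 10/28 = 35.7%, outside 43.2–53.3% ✗
length: length 28 ✓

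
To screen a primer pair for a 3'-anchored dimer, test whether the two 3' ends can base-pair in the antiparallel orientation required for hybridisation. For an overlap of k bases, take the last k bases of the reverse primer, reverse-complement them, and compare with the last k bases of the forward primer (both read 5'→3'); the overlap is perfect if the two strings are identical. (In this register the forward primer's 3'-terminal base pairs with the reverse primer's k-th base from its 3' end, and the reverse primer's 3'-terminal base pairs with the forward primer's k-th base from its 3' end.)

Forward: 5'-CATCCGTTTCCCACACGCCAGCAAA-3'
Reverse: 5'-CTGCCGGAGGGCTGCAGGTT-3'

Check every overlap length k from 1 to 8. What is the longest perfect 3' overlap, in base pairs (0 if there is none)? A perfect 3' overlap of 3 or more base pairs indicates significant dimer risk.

Last 8 bases (5'→3') — forward …CCAGCAAA, reverse …TGCAGGTT.
Reverse complement of the reverse primer's last 8 bases: AACCTGCA; its first k bases are the reverse complement of the reverse primer's last k bases, so a perfect k-base overlap needs the forward primer's last k bases to equal them.
Comparing (forward last k vs required): k=1: A vs A ✓; k=2: AA vs AA ✓; k=3: AAA vs AAC ✗; k=4: CAAA vs AACC ✗; k=5: GCAAA vs AACCT ✗; k=6: AGCAAA vs AACCTG ✗; k=7: CAGCAAA vs AACCTGC ✗; k=8: CCAGCAAA vs AACCTGCA ✗.
Perfect overlaps at k = 1, 2; the largest is 2.

Longest perfect overlap: 2 complementary base pairs; below the dimer-risk threshold (threshold 3).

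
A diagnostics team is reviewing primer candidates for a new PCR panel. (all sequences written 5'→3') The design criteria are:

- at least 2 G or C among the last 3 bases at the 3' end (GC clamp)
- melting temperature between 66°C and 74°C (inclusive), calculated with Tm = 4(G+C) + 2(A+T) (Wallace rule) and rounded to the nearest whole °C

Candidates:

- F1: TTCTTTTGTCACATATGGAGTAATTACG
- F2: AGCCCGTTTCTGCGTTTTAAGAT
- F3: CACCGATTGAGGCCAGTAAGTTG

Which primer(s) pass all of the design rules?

F1 (28 nt, A=7 T=12 G=5 C=4): 3' end ACG has 2 G/C ✓; Tm = 2·19 + 4·9 = 74°C ✓ — passes.
F2 (23 nt, A=4 T=9 G=5 C=5): 3' end GAT has 1 G/C, need ≥2 ✗; Tm = 2·13 + 4·10 = 66°C ✓ — fails.
F3 (23 nt, A=6 T=5 G=7 C=5): 3' end TTG has 1 G/C, need ≥2 ✗; Tm = 2·11 + 4·12 = 70°C ✓ — fails.

F1 only.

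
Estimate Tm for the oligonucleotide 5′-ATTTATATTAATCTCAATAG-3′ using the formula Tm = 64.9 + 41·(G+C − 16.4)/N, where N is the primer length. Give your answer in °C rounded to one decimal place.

37.4°C

Base counts: A=8, T=9, G=1, C=2; G+C = 3, N = 20.
Tm = 64.9 + 41·(3 − 16.4)/20 = 64.9 + -549.40/20 = 37.4°C.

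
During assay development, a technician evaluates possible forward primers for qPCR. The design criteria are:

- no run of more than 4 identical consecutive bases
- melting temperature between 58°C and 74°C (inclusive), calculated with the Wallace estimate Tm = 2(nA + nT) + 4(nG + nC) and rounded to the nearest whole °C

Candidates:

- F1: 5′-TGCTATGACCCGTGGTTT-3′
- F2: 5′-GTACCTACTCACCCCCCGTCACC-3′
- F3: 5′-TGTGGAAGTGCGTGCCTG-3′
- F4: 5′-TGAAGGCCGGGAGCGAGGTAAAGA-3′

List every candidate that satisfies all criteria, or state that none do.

F1 (18 nt, A=2 T=7 G=5 C=4): longest run = 3 ✓; Tm = 2·9 + 4·9 = 54°C, outside 58–74°C ✗ — fails.
F2 (23 nt, A=4 T=4 G=2 C=13): longest run = 6, exceeds 4 ✗; Tm = 2·8 + 4·15 = 76°C, outside 58–74°C ✗ — fails.
F3 (18 nt, A=2 T=5 G=8 C=3): longest run = 2 ✓; Tm = 2·7 + 4·11 = 58°C ✓ — passes.
F4 (24 nt, A=8 T=2 G=11 C=3): longest run = 3 ✓; Tm = 2·10 + 4·14 = 76°C, outside 58–74°C ✗ — fails.

F3 only.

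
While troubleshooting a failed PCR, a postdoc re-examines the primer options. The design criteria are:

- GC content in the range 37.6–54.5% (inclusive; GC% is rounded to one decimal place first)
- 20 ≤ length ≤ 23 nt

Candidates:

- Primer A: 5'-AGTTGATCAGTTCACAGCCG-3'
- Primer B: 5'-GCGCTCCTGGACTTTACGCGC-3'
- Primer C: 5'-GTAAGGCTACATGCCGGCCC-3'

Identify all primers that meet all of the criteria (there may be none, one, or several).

Primer A (20 nt, A=5 T=5 G=5 C=5): GC 10/20 = 50.0% ✓; length 20 ✓ — passes.
Primer B (21 nt, A=2 T=5 G=6 C=8): GC 14/21 = 66.7%, outside 37.6–54.5% ✗; length 21 ✓ — fails.
Primer C (20 nt, A=4 T=3 G=6 C=7): GC 13/20 = 65.0%, outside 37.6–54.5% ✗; length 20 ✓ — fails.

Primer A only.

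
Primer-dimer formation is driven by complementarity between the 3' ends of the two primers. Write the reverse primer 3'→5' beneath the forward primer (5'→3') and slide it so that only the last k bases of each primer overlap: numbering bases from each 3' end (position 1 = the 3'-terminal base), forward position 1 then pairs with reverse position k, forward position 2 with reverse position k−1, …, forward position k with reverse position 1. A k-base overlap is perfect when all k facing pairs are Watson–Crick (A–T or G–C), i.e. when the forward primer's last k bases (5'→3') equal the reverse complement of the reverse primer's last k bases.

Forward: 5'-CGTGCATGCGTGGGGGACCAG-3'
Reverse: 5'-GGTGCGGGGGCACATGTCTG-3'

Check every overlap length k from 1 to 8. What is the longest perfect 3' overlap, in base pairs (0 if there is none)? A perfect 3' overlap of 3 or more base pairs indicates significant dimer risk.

Longest perfect overlap: 3 complementary base pairs; significant dimer risk (threshold 3).

Last 8 bases (5'→3') — forward …GGGACCAG, reverse …CATGTCTG.
Reverse complement of the reverse primer's last 8 bases: CAGACATG; its first k bases are the reverse complement of the reverse primer's last k bases, so a perfect k-base overlap needs the forward primer's last k bases to equal them.
Comparing (forward last k vs required): k=1: G vs C ✗; k=2: AG vs CA ✗; k=3: CAG vs CAG ✓; k=4: CCAG vs CAGA ✗; k=5: ACCAG vs CAGAC ✗; k=6: GACCAG vs CAGACA ✗; k=7: GGACCAG vs CAGACAT ✗; k=8: GGGACCAG vs CAGACATG ✗.
Only k = 3 is perfect, so the longest perfect 3' overlap is 3.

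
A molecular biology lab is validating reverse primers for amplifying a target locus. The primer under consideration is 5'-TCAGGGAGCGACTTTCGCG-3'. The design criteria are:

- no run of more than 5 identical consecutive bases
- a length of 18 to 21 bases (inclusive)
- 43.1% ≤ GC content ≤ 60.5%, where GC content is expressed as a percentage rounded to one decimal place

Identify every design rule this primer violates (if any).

Base counts: A=3, T=4, G=7, C=5 (length 19).
homopolymer run: longest run = 3 ✓
length: length 19 ✓
GC content: GC 12/19 = 63.2%, outside 43.1–60.5% ✗

Fails: GC content.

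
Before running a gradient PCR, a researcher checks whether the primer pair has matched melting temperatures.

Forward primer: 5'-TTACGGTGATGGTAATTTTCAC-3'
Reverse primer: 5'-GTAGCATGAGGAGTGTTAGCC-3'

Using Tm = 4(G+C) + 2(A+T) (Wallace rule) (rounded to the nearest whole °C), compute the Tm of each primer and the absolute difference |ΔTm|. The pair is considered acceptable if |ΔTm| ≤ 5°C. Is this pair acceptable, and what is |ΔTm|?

|ΔTm| = 4°C; the pair is acceptable.

Forward: A=5 T=9 G=5 C=3 → Tm = 2·14 + 4·8 = 60°C.
Reverse: A=5 T=5 G=8 C=3 → Tm = 2·10 + 4·11 = 64°C.
|ΔTm| = |60 − 64| = 4°C, ≤ 5°C.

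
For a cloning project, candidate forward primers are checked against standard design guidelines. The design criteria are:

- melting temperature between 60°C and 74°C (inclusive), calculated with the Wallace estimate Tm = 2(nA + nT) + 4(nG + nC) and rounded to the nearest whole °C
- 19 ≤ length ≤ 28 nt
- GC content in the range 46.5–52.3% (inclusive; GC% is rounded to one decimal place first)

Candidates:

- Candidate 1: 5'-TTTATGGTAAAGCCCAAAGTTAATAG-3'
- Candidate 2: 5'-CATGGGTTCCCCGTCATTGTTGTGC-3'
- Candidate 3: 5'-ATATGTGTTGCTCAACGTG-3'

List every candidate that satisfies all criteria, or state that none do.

Candidate 1 (26 nt, A=10 T=8 G=5 C=3): Tm = 2·18 + 4·8 = 68°C ✓; length 26 ✓; GC 8/26 = 30.8%, outside 46.5–52.3% ✗ — fails.
Candidate 2 (25 nt, A=2 T=9 G=7 C=7): Tm = 2·11 + 4·14 = 78°C, outside 60–74°C ✗; length 25 ✓; GC 14/25 = 56.0%, outside 46.5–52.3% ✗ — fails.
Candidate 3 (19 nt, A=4 T=7 G=5 C=3): Tm = 2·11 + 4·8 = 54°C, outside 60–74°C ✗; length 19 ✓; GC 8/19 = 42.1%, outside 46.5–52.3% ✗ — fails.

None of the candidates satisfy all criteria.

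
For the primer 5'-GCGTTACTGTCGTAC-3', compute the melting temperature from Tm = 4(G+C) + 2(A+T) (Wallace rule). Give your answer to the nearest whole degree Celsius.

46°C

Base counts: A=2, T=5, G=4, C=4 (length 15).
Tm = 2·(2+5) + 4·(4+4) = 2·7 + 4·8 = 14 + 32 = 46°C.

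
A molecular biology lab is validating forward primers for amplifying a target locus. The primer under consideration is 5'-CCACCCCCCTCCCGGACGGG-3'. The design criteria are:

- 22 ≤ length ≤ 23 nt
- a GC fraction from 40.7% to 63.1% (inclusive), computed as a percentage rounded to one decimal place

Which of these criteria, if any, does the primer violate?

Base counts: A=2, T=1, G=5, C=12 (length 20).
length: length 20, outside 22–23 ✗
GC content: GC 17/20 = 85.0%, outside 40.7–63.1% ✗

Fails: length, GC content.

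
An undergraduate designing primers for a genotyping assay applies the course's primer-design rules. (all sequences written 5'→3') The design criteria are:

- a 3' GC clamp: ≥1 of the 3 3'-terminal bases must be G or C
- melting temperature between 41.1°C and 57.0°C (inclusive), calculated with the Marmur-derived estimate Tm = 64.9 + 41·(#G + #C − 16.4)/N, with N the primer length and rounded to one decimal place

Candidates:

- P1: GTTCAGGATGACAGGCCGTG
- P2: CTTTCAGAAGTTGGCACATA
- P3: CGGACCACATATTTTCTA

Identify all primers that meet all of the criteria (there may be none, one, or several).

P1 (20 nt, A=4 T=4 G=8 C=4): 3' end GTG has 2 G/C ✓; Tm = 64.9 + 41·(12 − 16.4)/20 = 55.9°C ✓ — passes.
P2 (20 nt, A=6 T=6 G=4 C=4): 3' end ATA has 0 G/C, need ≥1 ✗; Tm = 64.9 + 41·(8 − 16.4)/20 = 47.7°C ✓ — fails.
P3 (18 nt, A=5 T=6 G=2 C=5): 3' end CTA has 1 G/C ✓; Tm = 64.9 + 41·(7 − 16.4)/18 = 43.5°C ✓ — passes.

P1 and P3.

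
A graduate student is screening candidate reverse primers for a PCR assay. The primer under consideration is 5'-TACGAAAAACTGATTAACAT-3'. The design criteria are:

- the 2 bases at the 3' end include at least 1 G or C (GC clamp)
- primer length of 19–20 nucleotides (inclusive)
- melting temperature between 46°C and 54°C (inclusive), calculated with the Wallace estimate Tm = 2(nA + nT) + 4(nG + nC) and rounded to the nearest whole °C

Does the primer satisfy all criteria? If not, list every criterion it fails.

Fails: GC clamp.

Base counts: A=10, T=5, G=2, C=3 (length 20).
GC clamp: 3' end AT has 0 G/C, need ≥1 ✗
length: length 20 ✓
Tm: Tm = 2·15 + 4·5 = 50°C ✓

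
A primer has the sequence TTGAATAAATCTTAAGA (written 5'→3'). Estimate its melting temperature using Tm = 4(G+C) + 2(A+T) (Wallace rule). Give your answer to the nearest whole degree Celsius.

Base counts: A=8, T=6, G=2, C=1 (length 17).
Tm = 2·(8+6) + 4·(2+1) = 2·14 + 4·3 = 28 + 12 = 40°C.

40°C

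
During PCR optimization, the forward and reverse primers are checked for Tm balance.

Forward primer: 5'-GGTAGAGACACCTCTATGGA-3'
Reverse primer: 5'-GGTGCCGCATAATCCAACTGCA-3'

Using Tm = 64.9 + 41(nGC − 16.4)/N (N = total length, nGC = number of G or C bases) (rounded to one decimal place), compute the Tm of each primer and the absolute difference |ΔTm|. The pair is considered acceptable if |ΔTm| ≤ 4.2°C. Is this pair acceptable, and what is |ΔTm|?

Forward: G+C = 10, N = 20 → Tm = 64.9 + 41·(10 − 16.4)/20 = 51.8°C.
Reverse: G+C = 12, N = 22 → Tm = 64.9 + 41·(12 − 16.4)/22 = 56.7°C.
|ΔTm| = |51.8 − 56.7| = 4.9°C, > 4.2°C.

|ΔTm| = 4.9°C; the pair is not acceptable.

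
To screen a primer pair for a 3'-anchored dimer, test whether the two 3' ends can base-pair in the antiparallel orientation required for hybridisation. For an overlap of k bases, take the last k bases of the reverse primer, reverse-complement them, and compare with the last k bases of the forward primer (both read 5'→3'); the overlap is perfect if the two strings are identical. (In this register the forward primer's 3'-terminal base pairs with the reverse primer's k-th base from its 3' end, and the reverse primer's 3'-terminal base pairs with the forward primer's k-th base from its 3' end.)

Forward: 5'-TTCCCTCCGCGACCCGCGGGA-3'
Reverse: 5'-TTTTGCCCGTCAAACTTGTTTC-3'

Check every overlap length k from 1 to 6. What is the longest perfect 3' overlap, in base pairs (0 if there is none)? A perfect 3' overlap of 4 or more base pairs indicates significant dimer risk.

Last 6 bases (5'→3') — forward …GCGGGA, reverse …TGTTTC.
Reverse complement of the reverse primer's last 6 bases: GAAACA; its first k bases are the reverse complement of the reverse primer's last k bases, so a perfect k-base overlap needs the forward primer's last k bases to equal them.
Comparing (forward last k vs required): k=1: A vs G ✗; k=2: GA vs GA ✓; k=3: GGA vs GAA ✗; k=4: GGGA vs GAAA ✗; k=5: CGGGA vs GAAAC ✗; k=6: GCGGGA vs GAAACA ✗.
Only k = 2 is perfect, so the longest perfect 3' overlap is 2.

Longest perfect overlap: 2 complementary base pairs; below the dimer-risk threshold (threshold 4).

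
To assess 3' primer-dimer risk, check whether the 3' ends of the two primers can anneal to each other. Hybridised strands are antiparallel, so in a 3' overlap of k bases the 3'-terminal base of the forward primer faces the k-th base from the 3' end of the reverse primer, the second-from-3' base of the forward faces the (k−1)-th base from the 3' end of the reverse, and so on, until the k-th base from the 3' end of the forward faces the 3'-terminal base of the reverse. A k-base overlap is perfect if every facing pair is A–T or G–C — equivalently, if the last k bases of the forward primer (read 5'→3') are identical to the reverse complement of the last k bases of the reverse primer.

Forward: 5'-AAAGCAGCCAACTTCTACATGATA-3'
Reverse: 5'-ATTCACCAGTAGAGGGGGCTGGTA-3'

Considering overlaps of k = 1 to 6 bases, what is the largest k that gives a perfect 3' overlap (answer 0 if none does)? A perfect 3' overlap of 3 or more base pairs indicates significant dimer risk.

Last 6 bases (5'→3') — forward …ATGATA, reverse …CTGGTA.
Reverse complement of the reverse primer's last 6 bases: TACCAG; its first k bases are the reverse complement of the reverse primer's last k bases, so a perfect k-base overlap needs the forward primer's last k bases to equal them.
Comparing (forward last k vs required): k=1: A vs T ✗; k=2: TA vs TA ✓; k=3: ATA vs TAC ✗; k=4: GATA vs TACC ✗; k=5: TGATA vs TACCA ✗; k=6: ATGATA vs TACCAG ✗.
Only k = 2 is perfect, so the longest perfect 3' overlap is 2.

Longest perfect overlap: 2 complementary base pairs; below the dimer-risk threshold (threshold 3).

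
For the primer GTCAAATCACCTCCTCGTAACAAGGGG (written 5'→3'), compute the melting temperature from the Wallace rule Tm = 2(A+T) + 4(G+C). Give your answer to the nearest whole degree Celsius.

Base counts: A=8, T=5, G=6, C=8 (length 27).
Tm = 2·(8+5) + 4·(6+8) = 2·13 + 4·14 = 26 + 56 = 82°C.

82°C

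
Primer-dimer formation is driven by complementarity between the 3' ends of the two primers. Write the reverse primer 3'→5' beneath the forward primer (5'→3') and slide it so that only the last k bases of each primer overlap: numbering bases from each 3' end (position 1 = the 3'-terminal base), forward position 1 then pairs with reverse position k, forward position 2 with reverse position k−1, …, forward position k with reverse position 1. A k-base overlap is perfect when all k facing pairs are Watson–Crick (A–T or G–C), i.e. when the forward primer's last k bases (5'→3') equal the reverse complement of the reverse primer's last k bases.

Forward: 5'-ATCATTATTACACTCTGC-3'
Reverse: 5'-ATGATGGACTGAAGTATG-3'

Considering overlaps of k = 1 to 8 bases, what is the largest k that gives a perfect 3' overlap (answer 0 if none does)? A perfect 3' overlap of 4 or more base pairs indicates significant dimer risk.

Last 8 bases (5'→3') — forward …CACTCTGC, reverse …GAAGTATG.
Reverse complement of the reverse primer's last 8 bases: CATACTTC; its first k bases are the reverse complement of the reverse primer's last k bases, so a perfect k-base overlap needs the forward primer's last k bases to equal them.
Comparing (forward last k vs required): k=1: C vs C ✓; k=2: GC vs CA ✗; k=3: TGC vs CAT ✗; k=4: CTGC vs CATA ✗; k=5: TCTGC vs CATAC ✗; k=6: CTCTGC vs CATACT ✗; k=7: ACTCTGC vs CATACTT ✗; k=8: CACTCTGC vs CATACTTC ✗.
Only k = 1 is perfect, so the longest perfect 3' overlap is 1.

Longest perfect overlap: 1 complementary base pair; below the dimer-risk threshold (threshold 4).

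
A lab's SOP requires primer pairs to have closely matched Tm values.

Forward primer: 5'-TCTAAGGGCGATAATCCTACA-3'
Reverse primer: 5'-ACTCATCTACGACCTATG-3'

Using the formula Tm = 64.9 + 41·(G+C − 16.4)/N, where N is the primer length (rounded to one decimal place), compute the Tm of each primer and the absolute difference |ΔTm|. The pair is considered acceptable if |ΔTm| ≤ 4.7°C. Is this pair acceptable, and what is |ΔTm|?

Forward: G+C = 9, N = 21 → Tm = 64.9 + 41·(9 − 16.4)/21 = 50.5°C.
Reverse: G+C = 8, N = 18 → Tm = 64.9 + 41·(8 − 16.4)/18 = 45.8°C.
|ΔTm| = |50.5 − 45.8| = 4.7°C, ≤ 4.7°C.

|ΔTm| = 4.7°C; the pair is acceptable.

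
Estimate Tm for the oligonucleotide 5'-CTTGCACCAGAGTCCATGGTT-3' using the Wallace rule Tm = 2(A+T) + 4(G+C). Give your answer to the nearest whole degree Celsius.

Base counts: A=4, T=6, G=5, C=6 (length 21).
Tm = 2·(4+6) + 4·(5+6) = 2·10 + 4·11 = 20 + 44 = 64°C.

64°C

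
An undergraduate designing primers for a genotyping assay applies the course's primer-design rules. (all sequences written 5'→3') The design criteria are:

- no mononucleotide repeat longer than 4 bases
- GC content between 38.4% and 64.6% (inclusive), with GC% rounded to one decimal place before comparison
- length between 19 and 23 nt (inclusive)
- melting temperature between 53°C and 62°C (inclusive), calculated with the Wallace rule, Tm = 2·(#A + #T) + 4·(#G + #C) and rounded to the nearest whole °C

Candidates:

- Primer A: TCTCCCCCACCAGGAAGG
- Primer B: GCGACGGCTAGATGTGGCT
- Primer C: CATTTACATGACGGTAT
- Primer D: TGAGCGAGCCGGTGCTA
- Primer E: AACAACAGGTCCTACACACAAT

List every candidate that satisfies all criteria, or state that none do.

Primer A (18 nt, A=4 T=2 G=4 C=8): longest run = 5, exceeds 4 ✗; GC 12/18 = 66.7%, outside 38.4–64.6% ✗; length 18, outside 19–23 ✗; Tm = 2·6 + 4·12 = 60°C ✓ — fails.
Primer B (19 nt, A=3 T=4 G=8 C=4): longest run = 2 ✓; GC 12/19 = 63.2% ✓; length 19 ✓; Tm = 2·7 + 4·12 = 62°C ✓ — passes.
Primer C (17 nt, A=5 T=6 G=3 C=3): longest run = 3 ✓; GC 6/17 = 35.3%, outside 38.4–64.6% ✗; length 17, outside 19–23 ✗; Tm = 2·11 + 4·6 = 46°C, outside 53–62°C ✗ — fails.
Primer D (17 nt, A=3 T=3 G=7 C=4): longest run = 2 ✓; GC 11/17 = 64.7%, outside 38.4–64.6% ✗; length 17, outside 19–23 ✗; Tm = 2·6 + 4·11 = 56°C ✓ — fails.
Primer E (22 nt, A=10 T=3 G=2 C=7): longest run = 2 ✓; GC 9/22 = 40.9% ✓; length 22 ✓; Tm = 2·13 + 4·9 = 62°C ✓ — passes.

Primer B and Primer E.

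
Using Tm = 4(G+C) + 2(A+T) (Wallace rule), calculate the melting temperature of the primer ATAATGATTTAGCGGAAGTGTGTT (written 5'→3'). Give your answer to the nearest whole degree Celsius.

64°C

Base counts: A=7, T=9, G=7, C=1 (length 24).
Tm = 2·(7+9) + 4·(7+1) = 2·16 + 4·8 = 32 + 32 = 64°C.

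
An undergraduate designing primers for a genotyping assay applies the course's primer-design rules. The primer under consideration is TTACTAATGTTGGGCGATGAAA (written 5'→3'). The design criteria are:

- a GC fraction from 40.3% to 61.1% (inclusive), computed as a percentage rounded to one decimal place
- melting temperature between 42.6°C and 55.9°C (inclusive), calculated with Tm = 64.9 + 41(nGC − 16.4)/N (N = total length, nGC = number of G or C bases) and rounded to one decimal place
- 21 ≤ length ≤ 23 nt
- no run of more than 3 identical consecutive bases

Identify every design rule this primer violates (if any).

Fails: GC content.

Base counts: A=7, T=7, G=6, C=2 (length 22).
GC content: GC 8/22 = 36.4%, outside 40.3–61.1% ✗
Tm: Tm = 64.9 + 41·(8 − 16.4)/22 = 49.2°C ✓
length: length 22 ✓
homopolymer run: longest run = 3 ✓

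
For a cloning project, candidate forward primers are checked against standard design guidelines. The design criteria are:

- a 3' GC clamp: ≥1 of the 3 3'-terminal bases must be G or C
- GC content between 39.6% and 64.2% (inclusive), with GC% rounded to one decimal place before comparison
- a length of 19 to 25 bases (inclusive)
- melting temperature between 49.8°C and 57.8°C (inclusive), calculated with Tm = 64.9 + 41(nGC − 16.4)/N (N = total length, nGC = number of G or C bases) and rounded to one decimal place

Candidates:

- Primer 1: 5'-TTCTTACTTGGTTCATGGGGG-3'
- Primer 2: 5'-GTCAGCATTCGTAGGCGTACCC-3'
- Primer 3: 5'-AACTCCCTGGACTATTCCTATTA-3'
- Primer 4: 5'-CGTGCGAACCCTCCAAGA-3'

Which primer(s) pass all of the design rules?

Primer 1 only.

Primer 1 (21 nt, A=2 T=9 G=7 C=3): 3' end GGG has 3 G/C ✓; GC 10/21 = 47.6% ✓; length 21 ✓; Tm = 64.9 + 41·(10 − 16.4)/21 = 52.4°C ✓ — passes.
Primer 2 (22 nt, A=4 T=5 G=6 C=7): 3' end CCC has 3 G/C ✓; GC 13/22 = 59.1% ✓; length 22 ✓; Tm = 64.9 + 41·(13 − 16.4)/22 = 58.6°C, outside 49.8–57.8°C ✗ — fails.
Primer 3 (23 nt, A=6 T=8 G=2 C=7): 3' end TTA has 0 G/C, need ≥1 ✗; GC 9/23 = 39.1%, outside 39.6–64.2% ✗; length 23 ✓; Tm = 64.9 + 41·(9 − 16.4)/23 = 51.7°C ✓ — fails.
Primer 4 (18 nt, A=5 T=2 G=4 C=7): 3' end AGA has 1 G/C ✓; GC 11/18 = 61.1% ✓; length 18, outside 19–25 ✗; Tm = 64.9 + 41·(11 − 16.4)/18 = 52.6°C ✓ — fails.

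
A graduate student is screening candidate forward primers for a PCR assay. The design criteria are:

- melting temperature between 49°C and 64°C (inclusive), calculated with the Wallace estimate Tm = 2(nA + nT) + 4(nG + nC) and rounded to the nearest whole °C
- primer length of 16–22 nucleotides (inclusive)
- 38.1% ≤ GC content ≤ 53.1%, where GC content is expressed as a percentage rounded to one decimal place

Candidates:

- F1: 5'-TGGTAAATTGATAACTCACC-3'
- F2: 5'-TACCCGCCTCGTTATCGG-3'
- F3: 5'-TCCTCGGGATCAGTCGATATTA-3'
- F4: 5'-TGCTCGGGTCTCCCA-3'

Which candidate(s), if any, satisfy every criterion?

F1 (20 nt, A=7 T=6 G=3 C=4): Tm = 2·13 + 4·7 = 54°C ✓; length 20 ✓; GC 7/20 = 35.0%, outside 38.1–53.1% ✗ — fails.
F2 (18 nt, A=2 T=5 G=4 C=7): Tm = 2·7 + 4·11 = 58°C ✓; length 18 ✓; GC 11/18 = 61.1%, outside 38.1–53.1% ✗ — fails.
F3 (22 nt, A=5 T=7 G=5 C=5): Tm = 2·12 + 4·10 = 64°C ✓; length 22 ✓; GC 10/22 = 45.5% ✓ — passes.
F4 (15 nt, A=1 T=4 G=4 C=6): Tm = 2·5 + 4·10 = 50°C ✓; length 15, outside 16–22 ✗; GC 10/15 = 66.7%, outside 38.1–53.1% ✗ — fails.

F3 only.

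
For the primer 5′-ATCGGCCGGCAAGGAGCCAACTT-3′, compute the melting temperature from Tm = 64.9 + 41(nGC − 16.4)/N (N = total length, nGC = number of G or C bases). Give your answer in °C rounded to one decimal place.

Base counts: A=6, T=3, G=7, C=7; G+C = 14, N = 23.
Tm = 64.9 + 41·(14 − 16.4)/23 = 64.9 + -98.40/23 = 60.6°C.

60.6°C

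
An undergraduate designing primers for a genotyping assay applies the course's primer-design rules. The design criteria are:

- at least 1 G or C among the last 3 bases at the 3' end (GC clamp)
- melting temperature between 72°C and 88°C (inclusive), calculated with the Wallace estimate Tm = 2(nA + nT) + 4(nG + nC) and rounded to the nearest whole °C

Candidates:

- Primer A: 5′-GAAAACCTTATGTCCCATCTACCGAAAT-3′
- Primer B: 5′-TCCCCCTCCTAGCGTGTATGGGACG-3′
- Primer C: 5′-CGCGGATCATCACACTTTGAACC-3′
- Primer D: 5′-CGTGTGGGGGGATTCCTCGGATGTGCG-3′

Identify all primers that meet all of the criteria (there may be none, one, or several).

Primer B only.

Primer A (28 nt, A=10 T=7 G=3 C=8): 3' end AAT has 0 G/C, need ≥1 ✗; Tm = 2·17 + 4·11 = 78°C ✓ — fails.
Primer B (25 nt, A=3 T=6 G=7 C=9): 3' end ACG has 2 G/C ✓; Tm = 2·9 + 4·16 = 82°C ✓ — passes.
Primer C (23 nt, A=6 T=5 G=4 C=8): 3' end ACC has 2 G/C ✓; Tm = 2·11 + 4·12 = 70°C, outside 72–88°C ✗ — fails.
Primer D (27 nt, A=2 T=7 G=13 C=5): 3' end GCG has 3 G/C ✓; Tm = 2·9 + 4·18 = 90°C, outside 72–88°C ✗ — fails.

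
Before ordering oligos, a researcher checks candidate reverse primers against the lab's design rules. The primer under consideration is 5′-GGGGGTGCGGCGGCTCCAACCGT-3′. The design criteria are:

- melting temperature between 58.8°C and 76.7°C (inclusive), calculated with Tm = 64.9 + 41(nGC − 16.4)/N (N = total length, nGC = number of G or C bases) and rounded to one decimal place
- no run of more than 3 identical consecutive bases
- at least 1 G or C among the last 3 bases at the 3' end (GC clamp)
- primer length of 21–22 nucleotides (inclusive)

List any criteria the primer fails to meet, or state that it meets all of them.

Fails: homopolymer run, length.

Base counts: A=2, T=3, G=11, C=7 (length 23).
Tm: Tm = 64.9 + 41·(18 − 16.4)/23 = 67.8°C ✓
homopolymer run: longest run = 5, exceeds 3 ✗
GC clamp: 3' end CGT has 2 G/C ✓
length: length 23, outside 21–22 ✗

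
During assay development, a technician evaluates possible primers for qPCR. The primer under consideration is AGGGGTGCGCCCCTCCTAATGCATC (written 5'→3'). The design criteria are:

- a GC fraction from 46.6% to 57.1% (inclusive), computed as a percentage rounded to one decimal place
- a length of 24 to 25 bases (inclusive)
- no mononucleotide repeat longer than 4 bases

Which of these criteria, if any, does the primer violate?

Fails: GC content.

Base counts: A=4, T=5, G=7, C=9 (length 25).
GC content: GC 16/25 = 64.0%, outside 46.6–57.1% ✗
length: length 25 ✓
homopolymer run: longest run = 4 ✓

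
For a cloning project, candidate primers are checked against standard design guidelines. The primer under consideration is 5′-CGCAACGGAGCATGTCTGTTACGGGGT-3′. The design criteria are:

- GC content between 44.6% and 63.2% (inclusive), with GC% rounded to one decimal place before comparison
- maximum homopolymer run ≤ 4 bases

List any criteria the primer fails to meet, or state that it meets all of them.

Meets all criteria.

Base counts: A=5, T=6, G=10, C=6 (length 27).
GC content: GC 16/27 = 59.3% ✓
homopolymer run: longest run = 4 ✓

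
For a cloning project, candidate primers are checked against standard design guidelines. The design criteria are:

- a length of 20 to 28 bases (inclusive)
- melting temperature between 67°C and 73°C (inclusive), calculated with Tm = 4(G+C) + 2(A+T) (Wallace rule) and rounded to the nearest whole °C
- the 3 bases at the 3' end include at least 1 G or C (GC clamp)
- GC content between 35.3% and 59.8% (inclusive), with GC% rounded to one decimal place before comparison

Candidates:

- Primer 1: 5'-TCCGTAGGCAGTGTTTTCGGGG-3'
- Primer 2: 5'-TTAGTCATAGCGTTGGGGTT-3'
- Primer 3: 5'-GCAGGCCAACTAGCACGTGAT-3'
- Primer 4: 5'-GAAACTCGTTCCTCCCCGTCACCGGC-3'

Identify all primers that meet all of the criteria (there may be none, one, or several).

Primer 1 only.

Primer 1 (22 nt, A=2 T=7 G=9 C=4): length 22 ✓; Tm = 2·9 + 4·13 = 70°C ✓; 3' end GGG has 3 G/C ✓; GC 13/22 = 59.1% ✓ — passes.
Primer 2 (20 nt, A=3 T=8 G=7 C=2): length 20 ✓; Tm = 2·11 + 4·9 = 58°C, outside 67–73°C ✗; 3' end GTT has 1 G/C ✓; GC 9/20 = 45.0% ✓ — fails.
Primer 3 (21 nt, A=6 T=3 G=6 C=6): length 21 ✓; Tm = 2·9 + 4·12 = 66°C, outside 67–73°C ✗; 3' end GAT has 1 G/C ✓; GC 12/21 = 57.1% ✓ — fails.
Primer 4 (26 nt, A=4 T=5 G=5 C=12): length 26 ✓; Tm = 2·9 + 4·17 = 86°C, outside 67–73°C ✗; 3' end GGC has 3 G/C ✓; GC 17/26 = 65.4%, outside 35.3–59.8% ✗ — fails.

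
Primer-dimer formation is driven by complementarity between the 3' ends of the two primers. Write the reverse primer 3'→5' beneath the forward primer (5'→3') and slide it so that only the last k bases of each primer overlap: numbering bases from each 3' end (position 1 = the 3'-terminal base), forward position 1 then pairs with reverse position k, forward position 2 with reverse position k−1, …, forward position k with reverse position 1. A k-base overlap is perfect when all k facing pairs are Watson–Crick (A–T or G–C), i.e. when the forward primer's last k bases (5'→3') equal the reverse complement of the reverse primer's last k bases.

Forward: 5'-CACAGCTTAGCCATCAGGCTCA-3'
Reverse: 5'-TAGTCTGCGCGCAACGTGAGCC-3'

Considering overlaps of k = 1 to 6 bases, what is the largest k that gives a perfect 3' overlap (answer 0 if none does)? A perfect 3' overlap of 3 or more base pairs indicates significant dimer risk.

Longest perfect overlap: 6 complementary base pairs; significant dimer risk (threshold 3).

Last 6 bases (5'→3') — forward …GGCTCA, reverse …TGAGCC.
Reverse complement of the reverse primer's last 6 bases: GGCTCA; its first k bases are the reverse complement of the reverse primer's last k bases, so a perfect k-base overlap needs the forward primer's last k bases to equal them.
Comparing (forward last k vs required): k=1: A vs G ✗; k=2: CA vs GG ✗; k=3: TCA vs GGC ✗; k=4: CTCA vs GGCT ✗; k=5: GCTCA vs GGCTC ✗; k=6: GGCTCA vs GGCTCA ✓.
Only k = 6 is perfect, so the longest perfect 3' overlap is 6.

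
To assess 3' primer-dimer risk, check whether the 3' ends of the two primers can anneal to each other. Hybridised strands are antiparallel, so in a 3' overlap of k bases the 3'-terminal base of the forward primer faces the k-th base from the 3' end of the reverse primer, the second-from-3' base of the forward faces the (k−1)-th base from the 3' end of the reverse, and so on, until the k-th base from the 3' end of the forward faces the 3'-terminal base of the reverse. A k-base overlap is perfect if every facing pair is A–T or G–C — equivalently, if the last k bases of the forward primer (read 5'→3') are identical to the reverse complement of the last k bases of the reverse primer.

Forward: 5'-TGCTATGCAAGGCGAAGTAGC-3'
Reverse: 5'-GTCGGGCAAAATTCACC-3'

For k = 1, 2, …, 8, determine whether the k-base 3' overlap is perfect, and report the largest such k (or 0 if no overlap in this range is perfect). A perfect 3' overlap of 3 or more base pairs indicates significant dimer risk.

Last 8 bases (5'→3') — forward …GAAGTAGC, reverse …AATTCACC.
Reverse complement of the reverse primer's last 8 bases: GGTGAATT; its first k bases are the reverse complement of the reverse primer's last k bases, so a perfect k-base overlap needs the forward primer's last k bases to equal them.
Comparing (forward last k vs required): k=1: C vs G ✗; k=2: GC vs GG ✗; k=3: AGC vs GGT ✗; k=4: TAGC vs GGTG ✗; k=5: GTAGC vs GGTGA ✗; k=6: AGTAGC vs GGTGAA ✗; k=7: AAGTAGC vs GGTGAAT ✗; k=8: GAAGTAGC vs GGTGAATT ✗.
No overlap length from 1 to 8 is perfect, so the longest perfect 3' overlap is 0.

Longest perfect overlap: 0 complementary base pairs; below the dimer-risk threshold (threshold 3).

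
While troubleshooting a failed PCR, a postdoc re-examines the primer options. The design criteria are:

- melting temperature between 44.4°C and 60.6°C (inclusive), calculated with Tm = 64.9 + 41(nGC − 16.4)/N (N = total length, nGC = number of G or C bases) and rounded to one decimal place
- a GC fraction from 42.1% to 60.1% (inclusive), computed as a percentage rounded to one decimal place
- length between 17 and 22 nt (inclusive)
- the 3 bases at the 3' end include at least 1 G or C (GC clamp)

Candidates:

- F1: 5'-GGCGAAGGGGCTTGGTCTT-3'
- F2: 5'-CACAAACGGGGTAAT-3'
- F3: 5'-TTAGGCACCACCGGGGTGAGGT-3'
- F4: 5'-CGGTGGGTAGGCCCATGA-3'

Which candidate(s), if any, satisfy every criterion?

F1 (19 nt, A=2 T=5 G=9 C=3): Tm = 64.9 + 41·(12 − 16.4)/19 = 55.4°C ✓; GC 12/19 = 63.2%, outside 42.1–60.1% ✗; length 19 ✓; 3' end CTT has 1 G/C ✓ — fails.
F2 (15 nt, A=6 T=2 G=4 C=3): Tm = 64.9 + 41·(7 − 16.4)/15 = 39.2°C, outside 44.4–60.6°C ✗; GC 7/15 = 46.7% ✓; length 15, outside 17–22 ✗; 3' end AAT has 0 G/C, need ≥1 ✗ — fails.
F3 (22 nt, A=4 T=4 G=9 C=5): Tm = 64.9 + 41·(14 − 16.4)/22 = 60.4°C ✓; GC 14/22 = 63.6%, outside 42.1–60.1% ✗; length 22 ✓; 3' end GGT has 2 G/C ✓ — fails.
F4 (18 nt, A=3 T=3 G=8 C=4): Tm = 64.9 + 41·(12 − 16.4)/18 = 54.9°C ✓; GC 12/18 = 66.7%, outside 42.1–60.1% ✗; length 18 ✓; 3' end TGA has 1 G/C ✓ — fails.

None of the candidates satisfy all criteria.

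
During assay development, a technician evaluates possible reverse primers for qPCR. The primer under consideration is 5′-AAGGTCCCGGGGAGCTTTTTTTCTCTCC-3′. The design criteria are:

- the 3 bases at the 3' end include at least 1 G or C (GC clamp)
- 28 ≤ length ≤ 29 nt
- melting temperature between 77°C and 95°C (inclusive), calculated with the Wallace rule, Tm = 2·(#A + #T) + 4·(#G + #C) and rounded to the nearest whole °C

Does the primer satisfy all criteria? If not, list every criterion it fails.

Meets all criteria.

Base counts: A=3, T=10, G=7, C=8 (length 28).
GC clamp: 3' end TCC has 2 G/C ✓
length: length 28 ✓
Tm: Tm = 2·13 + 4·15 = 86°C ✓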